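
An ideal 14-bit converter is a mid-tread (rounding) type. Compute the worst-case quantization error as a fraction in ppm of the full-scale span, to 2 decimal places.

30.52 ppm

Rounding → worst-case error = ½ LSB = V_FS/2^15, so 1e+06/32768 = 30.5176 ppm of full scale.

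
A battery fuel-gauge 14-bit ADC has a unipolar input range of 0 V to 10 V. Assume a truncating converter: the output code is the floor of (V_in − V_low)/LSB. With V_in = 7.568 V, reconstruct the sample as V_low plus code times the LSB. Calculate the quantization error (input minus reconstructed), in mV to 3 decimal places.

Step size: 10 V ÷ 2^14 = 0.610 mV.
(V_in − V_low)/LSB = (7.568 − 0)/0.000610352 = 12399.4112 → code 12399 (floor).
Reconstructed: 7.567749 V.
Difference: 0.000250977 V → 0.251 mV.

0.251 mV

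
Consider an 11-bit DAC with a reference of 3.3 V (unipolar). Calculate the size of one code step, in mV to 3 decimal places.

Full-scale span = 3.3 V.
LSB = 3.3 / 2^11 = 3.3 / 2048 = 0.00161133 V = 1.611 mV.

1.611 mV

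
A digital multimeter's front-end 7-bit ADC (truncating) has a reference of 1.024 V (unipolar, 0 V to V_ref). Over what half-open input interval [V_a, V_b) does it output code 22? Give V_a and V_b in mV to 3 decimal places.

LSB = 1.024/2^7 = 8.000 mV.
V_a = V_low + 22·LSB = 0.176 V; V_b = V_low + 23·LSB = 0.184 V.

[176.000 mV, 184.000 mV)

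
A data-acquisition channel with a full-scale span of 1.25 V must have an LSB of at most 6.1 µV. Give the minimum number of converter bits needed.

18 bits

Number of steps required ≥ 1.25 V / 6.1 µV = 204918.03.
Need 2^N ≥ 204918.03; 2^17 = 131072, 2^18 = 262144.
Minimum N = 18.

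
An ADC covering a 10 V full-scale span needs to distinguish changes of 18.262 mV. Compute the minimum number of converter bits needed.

10 bits

Number of steps required ≥ 10 V / 18.262 mV = 547.59.
Need 2^N ≥ 547.59; 2^9 = 512, 2^10 = 1024.
Minimum N = 10.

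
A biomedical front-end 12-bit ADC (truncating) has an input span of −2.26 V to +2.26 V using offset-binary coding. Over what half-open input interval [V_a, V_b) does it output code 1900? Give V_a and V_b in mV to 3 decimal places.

LSB = 4.52/2^12 = 1.104 mV.
V_a = V_low + 1900·LSB = -0.16332 V; V_b = V_low + 1901·LSB = -0.162217 V.

[-163.320 mV, -162.217 mV)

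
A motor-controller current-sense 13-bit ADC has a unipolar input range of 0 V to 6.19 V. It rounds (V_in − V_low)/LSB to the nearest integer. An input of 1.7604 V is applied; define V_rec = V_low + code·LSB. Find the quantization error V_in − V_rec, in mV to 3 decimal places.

-0.183 mV

LSB = 6.19/2^13 = 0.756 mV.
(1.7604 − 0)/0.000755615 = 2329.7572; round gives code 2330.
V_rec = 0 + 2330·0.000755615 = 1.7605835 V.
Error = 1.7604 − 1.7605835 = -0.000183496 V = -0.183 mV.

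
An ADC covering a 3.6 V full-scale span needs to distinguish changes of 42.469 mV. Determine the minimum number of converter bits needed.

7 bits

Number of steps required ≥ 3.6 V / 42.469 mV = 84.77.
Need 2^N ≥ 84.77; 2^6 = 64, 2^7 = 128.
Minimum N = 7.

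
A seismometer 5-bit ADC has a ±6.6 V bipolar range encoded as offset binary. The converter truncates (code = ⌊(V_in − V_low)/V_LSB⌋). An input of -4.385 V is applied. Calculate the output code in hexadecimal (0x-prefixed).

Full-scale span = 13.2 V; LSB = 13.2/2^5 = 412.500 mV.
(-4.385 − (−6.6)) / 0.4125 = 5.370 LSBs.
So the output code is 5.
In hexadecimal (0x-prefixed): 0x5.

code 0x5 (decimal 5)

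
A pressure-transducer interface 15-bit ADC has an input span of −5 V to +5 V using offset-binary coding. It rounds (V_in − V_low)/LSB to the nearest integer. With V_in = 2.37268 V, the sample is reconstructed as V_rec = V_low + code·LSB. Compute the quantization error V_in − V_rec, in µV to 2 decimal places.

-61.70 µV

LSB = 10/2^15 = 305.18 µV.
(V_in − V_low)/LSB = (2.37268 − (−5))/0.000305176 = 24158.7978 → code 24159 (round).
Reconstructed: 2.3727417 V.
V_in − V_rec = -6.16992e-05 V = -61.70 µV.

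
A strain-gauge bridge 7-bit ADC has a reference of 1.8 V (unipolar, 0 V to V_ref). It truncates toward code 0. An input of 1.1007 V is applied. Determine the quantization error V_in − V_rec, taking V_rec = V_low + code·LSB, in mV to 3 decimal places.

3.825 mV

LSB = 1.8/2^7 = 14.062 mV.
(V_in − V_low)/LSB = (1.1007 − 0)/0.0140625 = 78.2720 → code 78 (floor).
V_rec = 0 + 78·0.0140625 = 1.096875 V.
Error = 1.1007 − 1.096875 = 0.003825 V = 3.825 mV.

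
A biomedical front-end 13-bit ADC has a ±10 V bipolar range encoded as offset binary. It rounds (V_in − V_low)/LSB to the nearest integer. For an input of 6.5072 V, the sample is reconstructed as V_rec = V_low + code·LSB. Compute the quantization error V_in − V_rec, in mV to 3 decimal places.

0.852 mV

One LSB is 20 V / 8192 = 2.441 mV.
(6.5072 − (−10))/0.00244141 = 6761.3491; round gives code 6761.
V_rec = (−10) + 6761·0.00244141 = 6.5063477 V.
V_in − V_rec = 0.000852344 V = 0.852 mV.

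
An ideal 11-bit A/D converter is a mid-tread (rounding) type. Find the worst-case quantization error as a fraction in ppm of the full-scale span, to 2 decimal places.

Rounding → worst-case error = ½ LSB = V_FS/2^12, so 1e+06/4096 = 244.141 ppm of full scale.

244.14 ppm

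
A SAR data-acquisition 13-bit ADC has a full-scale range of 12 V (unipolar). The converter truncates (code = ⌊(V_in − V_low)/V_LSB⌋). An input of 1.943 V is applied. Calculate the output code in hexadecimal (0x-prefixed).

code 0x52E (decimal 1326)

Full-scale span = 12 V; LSB = 12/2^13 = 1.465 mV.
(1.943 − 0) / 0.00146484 = 1326.421 LSBs.
Floor → code 1326.
In hexadecimal (0x-prefixed): 0x52E.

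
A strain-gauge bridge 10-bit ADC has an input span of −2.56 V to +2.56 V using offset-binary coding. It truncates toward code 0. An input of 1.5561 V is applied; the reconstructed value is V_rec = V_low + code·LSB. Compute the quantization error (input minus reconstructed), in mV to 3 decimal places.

LSB = 5.12/2^10 = 5.000 mV.
Scaled input = 823.2200 LSBs, so code = 823.
Reconstructed: 1.555 V.
V_in − V_rec = 0.0011 V = 1.100 mV.

1.100 mV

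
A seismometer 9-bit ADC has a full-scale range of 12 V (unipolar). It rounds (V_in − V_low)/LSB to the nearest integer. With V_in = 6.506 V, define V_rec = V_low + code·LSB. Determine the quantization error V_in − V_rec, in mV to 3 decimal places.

One LSB is 12 V / 512 = 23.438 mV.
(V_in − V_low)/LSB = (6.506 − 0)/0.0234375 = 277.5893 → code 278 (round).
V_rec = 0 + 278·0.0234375 = 6.515625 V.
Error = 6.506 − 6.515625 = -0.009625 V = -9.625 mV.

-9.625 mV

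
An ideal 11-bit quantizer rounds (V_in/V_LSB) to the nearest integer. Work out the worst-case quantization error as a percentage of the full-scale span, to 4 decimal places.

0.0244 %

Rounding → worst-case error = ½ LSB = V_FS/2^12, so 100/4096 = 0.0244141 % of full scale.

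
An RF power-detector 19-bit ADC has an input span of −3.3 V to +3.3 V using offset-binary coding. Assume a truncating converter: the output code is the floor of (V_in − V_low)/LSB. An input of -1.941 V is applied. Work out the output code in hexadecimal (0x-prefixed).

code 0x1A5B3 (decimal 107955)

With 524288 levels over 6.6 V, one step is 12.59 µV.
(-1.941 − (−3.3)) / 1.25885e-05 = 107955.665 LSBs.
So the output code is 107955.
In hexadecimal (0x-prefixed): 0x1A5B3.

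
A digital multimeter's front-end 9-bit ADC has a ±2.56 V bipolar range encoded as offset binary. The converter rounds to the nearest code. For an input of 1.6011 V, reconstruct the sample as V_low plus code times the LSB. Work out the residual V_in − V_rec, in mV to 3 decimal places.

1.100 mV

One LSB is 5.12 V / 512 = 10.000 mV.
(1.6011 − (−2.56))/0.01 = 416.1100; round gives code 416.
Code 416 maps back to (−2.56) + 416×0.01 V = 1.6 V.
Difference: 0.0011 V → 1.100 mV.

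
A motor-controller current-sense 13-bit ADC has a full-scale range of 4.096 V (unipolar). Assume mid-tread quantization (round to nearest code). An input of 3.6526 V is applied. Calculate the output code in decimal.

With 8192 levels over 4.096 V, one step is 0.500 mV.
Input sits at 7305.200 steps above V_low.
round(7305.200) = 7305.

code 7305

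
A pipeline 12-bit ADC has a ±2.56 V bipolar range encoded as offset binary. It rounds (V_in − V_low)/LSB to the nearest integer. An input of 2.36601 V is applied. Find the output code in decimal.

Full-scale span = 5.12 V; LSB = 5.12/2^12 = 1.250 mV.
(V_in − V_low)/LSB = (2.36601 − (−2.56)) / 0.00125 = 3940.808.
So the output code is 3941.

code 3941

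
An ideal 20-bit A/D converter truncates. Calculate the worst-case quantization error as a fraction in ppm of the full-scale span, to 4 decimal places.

Truncating → worst-case error = 1 LSB = V_FS/2^20, so 1e+06/1048576 = 0.953674 ppm of full scale.

0.9537 ppm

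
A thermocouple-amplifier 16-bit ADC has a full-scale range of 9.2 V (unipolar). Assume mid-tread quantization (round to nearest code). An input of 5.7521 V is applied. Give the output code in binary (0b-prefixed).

With 65536 levels over 9.2 V, one step is 140.38 µV.
(5.7521 − 0) / 0.000140381 = 40974.959 LSBs.
So the output code is 40975.
In binary (0b-prefixed): 0b1010000000001111.

code 0b1010000000001111 (decimal 40975)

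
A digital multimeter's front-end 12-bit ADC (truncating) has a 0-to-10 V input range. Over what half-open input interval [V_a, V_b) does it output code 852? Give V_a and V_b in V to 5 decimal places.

LSB = 10/2^12 = 2.441 mV.
V_a = V_low + 852·LSB = 2.08008 V; V_b = V_low + 853·LSB = 2.08252 V.

[2.08008 V, 2.08252 V)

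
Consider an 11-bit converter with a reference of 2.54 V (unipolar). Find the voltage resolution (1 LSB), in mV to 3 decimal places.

1.240 mV

Full-scale span = 2.54 V.
LSB = 2.54 / 2^11 = 2.54 / 2048 = 0.00124023 V = 1.240 mV.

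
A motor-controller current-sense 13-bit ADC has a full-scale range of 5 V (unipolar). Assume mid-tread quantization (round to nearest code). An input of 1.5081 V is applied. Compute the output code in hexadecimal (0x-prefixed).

Full-scale span = 5 V; LSB = 5/2^13 = 0.610 mV.
(1.5081 − 0) / 0.000610352 = 2470.871 LSBs.
round(2470.871) = 2471.
In hexadecimal (0x-prefixed): 0x9A7.

code 0x9A7 (decimal 2471)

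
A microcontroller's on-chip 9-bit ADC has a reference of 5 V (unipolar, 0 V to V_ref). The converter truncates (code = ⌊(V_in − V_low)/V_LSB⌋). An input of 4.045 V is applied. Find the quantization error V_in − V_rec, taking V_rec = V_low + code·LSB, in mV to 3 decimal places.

One LSB is 5 V / 512 = 9.766 mV.
Scaled input = 414.2080 LSBs, so code = 414.
Code 414 maps back to 0 + 414×0.00976562 V = 4.0429688 V.
V_in − V_rec = 0.00203125 V = 2.031 mV.

2.031 mV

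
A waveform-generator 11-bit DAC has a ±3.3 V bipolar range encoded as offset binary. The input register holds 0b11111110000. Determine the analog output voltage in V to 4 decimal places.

3.2484 V

LSB = 6.6 V / 2^11 = 3.223 mV.
Code 0b11111110000 = 2032 decimal.
V_out = (−3.3) + 2032 × 0.00322266 V = 3.24844 V.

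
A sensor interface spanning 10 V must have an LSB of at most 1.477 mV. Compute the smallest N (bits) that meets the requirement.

Number of steps required ≥ 10 V / 1.477 mV = 6770.48.
Need 2^N ≥ 6770.48; 2^12 = 4096, 2^13 = 8192.
Minimum N = 13.

13 bits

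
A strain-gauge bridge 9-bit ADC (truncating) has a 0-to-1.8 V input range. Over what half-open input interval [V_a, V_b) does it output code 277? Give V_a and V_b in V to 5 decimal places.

LSB = 1.8/2^9 = 3.516 mV.
V_a = V_low + 277·LSB = 0.973828 V; V_b = V_low + 278·LSB = 0.977344 V.

[0.97383 V, 0.97734 V)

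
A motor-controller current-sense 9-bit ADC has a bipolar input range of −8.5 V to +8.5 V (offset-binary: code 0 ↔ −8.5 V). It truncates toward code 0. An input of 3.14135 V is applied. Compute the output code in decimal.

code 350

Full-scale span = 17 V; LSB = 17/2^9 = 33.203 mV.
(V_in − V_low)/LSB = (3.14135 − (−8.5)) / 0.0332031 = 350.610.
So the output code is 350.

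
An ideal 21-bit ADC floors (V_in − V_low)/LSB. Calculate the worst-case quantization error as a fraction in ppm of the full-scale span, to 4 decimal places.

0.4768 ppm

Truncating → worst-case error = 1 LSB = V_FS/2^21, so 1e+06/2097152 = 0.476837 ppm of full scale.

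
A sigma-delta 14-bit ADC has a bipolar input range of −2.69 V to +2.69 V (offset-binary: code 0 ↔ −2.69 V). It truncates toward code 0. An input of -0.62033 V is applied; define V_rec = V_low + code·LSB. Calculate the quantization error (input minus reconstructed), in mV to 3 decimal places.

Step size: 5.38 V ÷ 2^14 = 328.37 µV.
(-0.62033 − (−2.69))/0.000328369 = 6302.8761; ⌊·⌋ gives code 6302.
Reconstructed: -0.62061768 V.
V_in − V_rec = 0.000287676 V = 0.288 mV.

0.288 mV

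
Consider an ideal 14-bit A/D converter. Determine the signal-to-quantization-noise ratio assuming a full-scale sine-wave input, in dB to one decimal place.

86.0 dB

SNR ≈ 6.02·N + 1.76 dB = 6.02·14 + 1.76 = 86.04 dB.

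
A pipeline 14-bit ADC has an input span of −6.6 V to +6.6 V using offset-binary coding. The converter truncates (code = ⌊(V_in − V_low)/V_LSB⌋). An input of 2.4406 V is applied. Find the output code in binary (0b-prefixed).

code 0b10101111010101 (decimal 11221)

LSB = 13.2 V / 16384 = 0.806 mV.
(2.4406 − (−6.6)) / 0.000805664 = 11221.302 LSBs.
Floor → code 11221.
In binary (0b-prefixed): 0b10101111010101.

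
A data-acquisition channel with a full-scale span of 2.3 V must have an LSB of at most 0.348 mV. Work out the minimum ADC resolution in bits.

13 bits

Number of steps required ≥ 2.3 V / 0.348 mV = 6609.20.
Need 2^N ≥ 6609.20; 2^12 = 4096, 2^13 = 8192.
Minimum N = 13.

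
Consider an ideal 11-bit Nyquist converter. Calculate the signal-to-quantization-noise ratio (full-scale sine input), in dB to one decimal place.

68.0 dB

SNR ≈ 6.02·N + 1.76 dB = 6.02·11 + 1.76 = 67.98 dB.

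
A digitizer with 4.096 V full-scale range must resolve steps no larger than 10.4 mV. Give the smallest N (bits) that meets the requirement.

9 bits

Number of steps required ≥ 4.096 V / 10.4 mV = 393.85.
Need 2^N ≥ 393.85; 2^8 = 256, 2^9 = 512.
Minimum N = 9.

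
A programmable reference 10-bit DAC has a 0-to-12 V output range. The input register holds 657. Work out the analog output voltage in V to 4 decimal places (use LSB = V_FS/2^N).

LSB = 12 V / 2^10 = 11.719 mV.
V_out = 0 + 657 × 0.0117188 V = 7.69922 V.

7.6992 V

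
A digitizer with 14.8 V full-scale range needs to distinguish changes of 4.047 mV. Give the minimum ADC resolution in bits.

12 bits

Number of steps required ≥ 14.8 V / 4.047 mV = 3657.03.
Need 2^N ≥ 3657.03; 2^11 = 2048, 2^12 = 4096.
Minimum N = 12.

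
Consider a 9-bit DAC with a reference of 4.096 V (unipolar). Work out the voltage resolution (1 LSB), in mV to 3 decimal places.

8.000 mV

Full-scale span = 4.096 V.
LSB = 4.096 / 2^9 = 4.096 / 512 = 0.008 V = 8.000 mV.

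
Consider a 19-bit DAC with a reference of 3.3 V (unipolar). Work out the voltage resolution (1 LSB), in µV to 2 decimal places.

Full-scale span = 3.3 V.
LSB = 3.3 / 2^19 = 3.3 / 524288 = 6.29425e-06 V = 6.29 µV.

6.29 µV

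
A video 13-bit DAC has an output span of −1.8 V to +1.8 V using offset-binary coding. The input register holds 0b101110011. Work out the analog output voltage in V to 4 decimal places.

LSB = 3.6 V / 2^13 = 439.45 µV.
Code 0b101110011 = 371 decimal.
V_out = (−1.8) + 371 × 0.000439453 V = -1.63696 V.

-1.6370 V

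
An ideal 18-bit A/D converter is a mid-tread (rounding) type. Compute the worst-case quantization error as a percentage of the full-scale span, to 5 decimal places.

0.00019 %

Rounding → worst-case error = ½ LSB = V_FS/2^19, so 100/524288 = 0.000190735 % of full scale.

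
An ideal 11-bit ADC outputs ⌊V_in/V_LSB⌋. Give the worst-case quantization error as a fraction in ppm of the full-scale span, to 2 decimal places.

488.28 ppm

Truncating → worst-case error = 1 LSB = V_FS/2^11, so 1e+06/2048 = 488.281 ppm of full scale.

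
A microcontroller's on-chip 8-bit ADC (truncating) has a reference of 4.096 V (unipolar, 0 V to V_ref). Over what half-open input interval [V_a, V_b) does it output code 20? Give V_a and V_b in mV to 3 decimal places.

[320.000 mV, 336.000 mV)

LSB = 4.096/2^8 = 16.000 mV.
V_a = V_low + 20·LSB = 0.32 V; V_b = V_low + 21·LSB = 0.336 V.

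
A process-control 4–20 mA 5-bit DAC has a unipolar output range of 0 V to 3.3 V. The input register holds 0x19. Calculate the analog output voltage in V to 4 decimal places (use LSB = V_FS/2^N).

LSB = 3.3 V / 2^5 = 103.125 mV.
Code 0x19 = 25 decimal.
V_out = 0 + 25 × 0.103125 V = 2.57812 V.

2.5781 V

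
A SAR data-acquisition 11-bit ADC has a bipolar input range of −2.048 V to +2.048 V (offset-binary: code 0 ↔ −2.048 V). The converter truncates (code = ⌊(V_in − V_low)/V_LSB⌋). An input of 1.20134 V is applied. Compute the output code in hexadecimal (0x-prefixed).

Full-scale span = 4.096 V; LSB = 4.096/2^11 = 2.000 mV.
(V_in − V_low)/LSB = (1.20134 − (−2.048)) / 0.002 = 1624.670.
⌊·⌋(1624.670) = 1624.
In hexadecimal (0x-prefixed): 0x658.

code 0x658 (decimal 1624)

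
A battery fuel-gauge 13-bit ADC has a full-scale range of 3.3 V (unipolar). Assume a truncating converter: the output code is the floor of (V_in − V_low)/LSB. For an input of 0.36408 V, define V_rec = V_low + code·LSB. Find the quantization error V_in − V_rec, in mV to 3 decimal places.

LSB = 3.3/2^13 = 402.83 µV.
Scaled input = 903.8010 LSBs, so code = 903.
Reconstructed: 0.36375732 V.
Error = 0.36408 − 0.36375732 = 0.000322676 V = 0.323 mV.

0.323 mV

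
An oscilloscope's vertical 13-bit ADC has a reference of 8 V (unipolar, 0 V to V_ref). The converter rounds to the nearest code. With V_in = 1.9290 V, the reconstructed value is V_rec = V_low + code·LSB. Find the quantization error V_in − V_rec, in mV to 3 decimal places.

0.289 mV

Step size: 8 V ÷ 2^13 = 0.977 mV.
Scaled input = 1975.2960 LSBs, so code = 1975.
V_rec = 0 + 1975·0.000976562 = 1.9287109 V.
Error = 1.9290 − 1.9287109 = 0.000289062 V = 0.289 mV.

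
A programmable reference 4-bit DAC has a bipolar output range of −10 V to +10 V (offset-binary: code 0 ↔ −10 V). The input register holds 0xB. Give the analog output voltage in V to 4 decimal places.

3.7500 V

LSB = 20 V / 2^4 = 1.2500 V.
Code 0xB = 11 decimal.
V_out = (−10) + 11 × 1.25 V = 3.75 V.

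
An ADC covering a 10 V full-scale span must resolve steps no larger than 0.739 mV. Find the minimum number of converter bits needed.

Number of steps required ≥ 10 V / 0.739 mV = 13531.80.
Need 2^N ≥ 13531.80; 2^13 = 8192, 2^14 = 16384.
Minimum N = 14.

14 bits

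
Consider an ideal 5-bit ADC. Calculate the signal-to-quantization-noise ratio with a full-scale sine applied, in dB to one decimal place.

SNR ≈ 6.02·N + 1.76 dB = 6.02·5 + 1.76 = 31.86 dB.

31.9 dB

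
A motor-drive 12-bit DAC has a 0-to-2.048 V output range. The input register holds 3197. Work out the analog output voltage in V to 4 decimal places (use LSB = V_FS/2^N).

1.5985 V

LSB = 2.048 V / 2^12 = 0.500 mV.
V_out = 0 + 3197 × 0.0005 V = 1.5985 V.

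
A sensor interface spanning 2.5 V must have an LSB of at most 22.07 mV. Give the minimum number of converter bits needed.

Number of steps required ≥ 2.5 V / 22.07 mV = 113.28.
Need 2^N ≥ 113.28; 2^6 = 64, 2^7 = 128.
Minimum N = 7.

7 bits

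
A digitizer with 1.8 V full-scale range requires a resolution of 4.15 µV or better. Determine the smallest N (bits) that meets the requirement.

19 bits

Number of steps required ≥ 1.8 V / 4.15 µV = 433734.94.
Need 2^N ≥ 433734.94; 2^18 = 262144, 2^19 = 524288.
Minimum N = 19.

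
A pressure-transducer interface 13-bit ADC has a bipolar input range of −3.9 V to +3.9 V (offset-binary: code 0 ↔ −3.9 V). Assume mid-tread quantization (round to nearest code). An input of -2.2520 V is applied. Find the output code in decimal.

code 1731

LSB = 7.8 V / 8192 = 0.952 mV.
(V_in − V_low)/LSB = (-2.2520 − (−3.9)) / 0.000952148 = 1730.823.
So the output code is 1731.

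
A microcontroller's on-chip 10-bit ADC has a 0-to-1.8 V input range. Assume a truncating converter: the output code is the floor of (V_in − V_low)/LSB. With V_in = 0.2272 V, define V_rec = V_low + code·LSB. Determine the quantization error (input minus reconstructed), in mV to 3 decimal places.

0.442 mV

One LSB is 1.8 V / 1024 = 1.758 mV.
(V_in − V_low)/LSB = (0.2272 − 0)/0.00175781 = 129.2516 → code 129 (floor).
V_rec = 0 + 129·0.00175781 = 0.22675781 V.
Difference: 0.000442187 V → 0.442 mV.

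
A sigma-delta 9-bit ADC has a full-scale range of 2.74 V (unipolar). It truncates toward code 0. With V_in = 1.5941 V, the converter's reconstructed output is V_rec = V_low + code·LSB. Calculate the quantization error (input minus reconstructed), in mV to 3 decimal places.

4.686 mV

One LSB is 2.74 V / 512 = 5.352 mV.
(V_in − V_low)/LSB = (1.5941 − 0)/0.00535156 = 297.8756 → code 297 (floor).
V_rec = 0 + 297·0.00535156 = 1.5894141 V.
Difference: 0.00468594 V → 4.686 mV.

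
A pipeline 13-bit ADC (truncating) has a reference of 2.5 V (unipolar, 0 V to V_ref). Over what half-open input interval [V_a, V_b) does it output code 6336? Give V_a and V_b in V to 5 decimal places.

[1.93359 V, 1.93390 V)

LSB = 2.5/2^13 = 305.18 µV.
V_a = V_low + 6336·LSB = 1.93359 V; V_b = V_low + 6337·LSB = 1.9339 V.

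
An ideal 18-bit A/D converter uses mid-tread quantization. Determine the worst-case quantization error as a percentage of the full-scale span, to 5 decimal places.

0.00019 %

Rounding → worst-case error = ½ LSB = V_FS/2^19, so 100/524288 = 0.000190735 % of full scale.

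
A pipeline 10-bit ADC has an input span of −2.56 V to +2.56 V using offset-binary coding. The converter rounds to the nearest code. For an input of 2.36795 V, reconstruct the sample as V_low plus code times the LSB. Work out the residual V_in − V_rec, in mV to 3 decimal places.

-2.050 mV

LSB = 5.12/2^10 = 5.000 mV.
(V_in − V_low)/LSB = (2.36795 − (−2.56))/0.005 = 985.5900 → code 986 (round).
Code 986 maps back to (−2.56) + 986×0.005 V = 2.37 V.
Difference: -0.00205 V → -2.050 mV.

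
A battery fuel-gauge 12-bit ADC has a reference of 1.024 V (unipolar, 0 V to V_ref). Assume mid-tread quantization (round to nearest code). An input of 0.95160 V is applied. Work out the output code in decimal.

Full-scale span = 1.024 V; LSB = 1.024/2^12 = 250.00 µV.
(V_in − V_low)/LSB = (0.95160 − 0) / 0.00025 = 3806.400.
So the output code is 3806.

code 3806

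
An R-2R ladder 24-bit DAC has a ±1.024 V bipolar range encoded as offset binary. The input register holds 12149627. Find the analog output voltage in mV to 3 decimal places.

459.109 mV

LSB = 2.048 V / 2^24 = 0.12 µV.
V_out = (−1.024) + 12149627 × 1.2207e-07 V = 0.459109 V.
= 459.109 mV.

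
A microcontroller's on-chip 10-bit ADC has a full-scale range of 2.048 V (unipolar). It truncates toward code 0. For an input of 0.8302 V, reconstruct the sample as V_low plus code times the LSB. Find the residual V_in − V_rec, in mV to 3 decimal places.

Step size: 2.048 V ÷ 2^10 = 2.000 mV.
Scaled input = 415.1000 LSBs, so code = 415.
V_rec = 0 + 415·0.002 = 0.83 V.
Error = 0.8302 − 0.83 = 0.0002 V = 0.200 mV.

0.200 mV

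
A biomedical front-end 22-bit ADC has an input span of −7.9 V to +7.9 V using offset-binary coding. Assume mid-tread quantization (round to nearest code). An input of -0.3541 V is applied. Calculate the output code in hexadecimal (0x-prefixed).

code 0x1E90D0 (decimal 2003152)

Full-scale span = 15.8 V; LSB = 15.8/2^22 = 3.77 µV.
Input sits at 2003151.807 steps above V_low.
Round → code 2003152.
In hexadecimal (0x-prefixed): 0x1E90D0.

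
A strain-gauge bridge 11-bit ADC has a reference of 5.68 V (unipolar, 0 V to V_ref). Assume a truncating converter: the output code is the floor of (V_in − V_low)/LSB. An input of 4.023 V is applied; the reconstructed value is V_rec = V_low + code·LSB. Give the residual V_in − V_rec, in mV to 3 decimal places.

LSB = 5.68/2^11 = 2.773 mV.
(V_in − V_low)/LSB = (4.023 − 0)/0.00277344 = 1450.5465 → code 1450 (floor).
V_rec = 0 + 1450·0.00277344 = 4.0214844 V.
V_in − V_rec = 0.00151563 V = 1.516 mV.

1.516 mV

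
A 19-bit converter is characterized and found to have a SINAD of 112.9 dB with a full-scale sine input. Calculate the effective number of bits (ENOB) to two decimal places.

18.46 bits

ENOB = (SINAD − 1.76) / 6.02 = (112.9 − 1.76)/6.02 = 18.462.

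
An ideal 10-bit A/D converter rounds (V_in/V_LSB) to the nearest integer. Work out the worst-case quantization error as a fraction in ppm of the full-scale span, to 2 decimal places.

Rounding → worst-case error = ½ LSB = V_FS/2^11, so 1e+06/2048 = 488.281 ppm of full scale.

488.28 ppm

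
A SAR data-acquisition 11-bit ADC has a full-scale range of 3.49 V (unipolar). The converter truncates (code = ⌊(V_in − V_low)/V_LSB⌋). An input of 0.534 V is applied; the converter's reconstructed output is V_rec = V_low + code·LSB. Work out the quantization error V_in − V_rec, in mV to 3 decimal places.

LSB = 3.49/2^11 = 1.704 mV.
(0.534 − 0)/0.0017041 = 313.3616; ⌊·⌋ gives code 313.
Code 313 maps back to 0 + 313×0.0017041 V = 0.53338379 V.
Difference: 0.000616211 V → 0.616 mV.

0.616 mV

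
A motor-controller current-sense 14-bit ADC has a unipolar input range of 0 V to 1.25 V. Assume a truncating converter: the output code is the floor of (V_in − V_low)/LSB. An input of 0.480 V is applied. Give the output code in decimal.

code 6291

Full-scale span = 1.25 V; LSB = 1.25/2^14 = 76.29 µV.
(0.480 − 0) / 7.62939e-05 = 6291.456 LSBs.
Floor → code 6291.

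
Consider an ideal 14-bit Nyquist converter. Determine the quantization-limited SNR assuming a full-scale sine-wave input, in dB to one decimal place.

86.0 dB

SNR ≈ 6.02·N + 1.76 dB = 6.02·14 + 1.76 = 86.04 dB.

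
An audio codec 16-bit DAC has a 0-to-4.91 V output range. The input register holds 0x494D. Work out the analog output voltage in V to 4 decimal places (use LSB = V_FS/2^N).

LSB = 4.91 V / 2^16 = 74.92 µV.
Code 0x494D = 18765 decimal.
V_out = 0 + 18765 × 7.49207e-05 V = 1.40589 V.

1.4059 V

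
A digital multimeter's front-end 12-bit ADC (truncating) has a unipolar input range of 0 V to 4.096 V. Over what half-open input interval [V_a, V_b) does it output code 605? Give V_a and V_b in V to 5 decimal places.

LSB = 4.096/2^12 = 1.000 mV.
V_a = V_low + 605·LSB = 0.605 V; V_b = V_low + 606·LSB = 0.606 V.

[0.60500 V, 0.60600 V)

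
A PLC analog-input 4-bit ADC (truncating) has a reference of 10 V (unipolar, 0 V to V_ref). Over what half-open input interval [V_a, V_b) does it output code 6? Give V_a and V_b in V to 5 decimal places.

LSB = 10/2^4 = 0.6250 V.
V_a = V_low + 6·LSB = 3.75 V; V_b = V_low + 7·LSB = 4.375 V.

[3.75000 V, 4.37500 V)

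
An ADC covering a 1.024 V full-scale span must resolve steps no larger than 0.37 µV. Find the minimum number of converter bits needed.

Number of steps required ≥ 1.024 V / 0.37 µV = 2767567.57.
Need 2^N ≥ 2767567.57; 2^21 = 2097152, 2^22 = 4194304.
Minimum N = 22.

22 bits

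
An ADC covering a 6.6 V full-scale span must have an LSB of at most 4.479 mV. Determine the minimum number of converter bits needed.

Number of steps required ≥ 6.6 V / 4.479 mV = 1473.54.
Need 2^N ≥ 1473.54; 2^10 = 1024, 2^11 = 2048.
Minimum N = 11.

11 bits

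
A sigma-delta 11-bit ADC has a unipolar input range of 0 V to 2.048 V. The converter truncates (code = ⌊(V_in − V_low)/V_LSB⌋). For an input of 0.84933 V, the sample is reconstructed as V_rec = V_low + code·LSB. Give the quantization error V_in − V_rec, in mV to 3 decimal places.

One LSB is 2.048 V / 2048 = 1.000 mV.
Scaled input = 849.3300 LSBs, so code = 849.
V_rec = 0 + 849·0.001 = 0.849 V.
Difference: 0.00033 V → 0.330 mV.

0.330 mV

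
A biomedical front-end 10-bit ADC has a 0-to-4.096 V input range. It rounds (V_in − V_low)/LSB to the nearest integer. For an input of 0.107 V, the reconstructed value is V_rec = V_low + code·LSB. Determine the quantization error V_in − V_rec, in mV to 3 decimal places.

-1.000 mV

LSB = 4.096/2^10 = 4.000 mV.
(0.107 − 0)/0.004 = 26.7500; round gives code 27.
V_rec = 0 + 27·0.004 = 0.108 V.
Difference: -0.001 V → -1.000 mV.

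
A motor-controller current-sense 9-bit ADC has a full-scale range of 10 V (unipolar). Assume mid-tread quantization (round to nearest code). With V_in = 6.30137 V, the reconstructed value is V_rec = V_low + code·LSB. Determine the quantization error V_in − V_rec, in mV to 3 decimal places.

-7.224 mV

One LSB is 10 V / 512 = 19.531 mV.
(6.30137 − 0)/0.0195312 = 322.6301; round gives code 323.
V_rec = 0 + 323·0.0195312 = 6.3085938 V.
Error = 6.30137 − 6.3085938 = -0.00722375 V = -7.224 mV.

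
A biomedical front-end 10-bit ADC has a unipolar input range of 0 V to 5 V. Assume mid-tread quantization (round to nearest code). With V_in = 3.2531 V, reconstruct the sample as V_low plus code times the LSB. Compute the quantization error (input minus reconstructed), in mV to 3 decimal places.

LSB = 5/2^10 = 4.883 mV.
(3.2531 − 0)/0.00488281 = 666.2349; round gives code 666.
V_rec = 0 + 666·0.00488281 = 3.2519531 V.
Difference: 0.00114688 V → 1.147 mV.

1.147 mV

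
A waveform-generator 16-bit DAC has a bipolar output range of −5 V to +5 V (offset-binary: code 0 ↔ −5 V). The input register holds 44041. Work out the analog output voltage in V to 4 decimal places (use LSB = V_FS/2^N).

LSB = 10 V / 2^16 = 152.59 µV.
V_out = (−5) + 44041 × 0.000152588 V = 1.72012 V.

1.7201 V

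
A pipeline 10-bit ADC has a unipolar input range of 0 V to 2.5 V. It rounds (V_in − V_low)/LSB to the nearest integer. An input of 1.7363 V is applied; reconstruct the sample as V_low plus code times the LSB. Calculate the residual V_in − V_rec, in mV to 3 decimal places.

0.460 mV

One LSB is 2.5 V / 1024 = 2.441 mV.
(V_in − V_low)/LSB = (1.7363 − 0)/0.00244141 = 711.1885 → code 711 (round).
Code 711 maps back to 0 + 711×0.00244141 V = 1.7358398 V.
Error = 1.7363 − 1.7358398 = 0.000460156 V = 0.460 mV.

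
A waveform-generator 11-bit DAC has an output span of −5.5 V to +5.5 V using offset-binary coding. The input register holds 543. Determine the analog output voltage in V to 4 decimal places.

-2.5835 V

LSB = 11 V / 2^11 = 5.371 mV.
V_out = (−5.5) + 543 × 0.00537109 V = -2.5835 V.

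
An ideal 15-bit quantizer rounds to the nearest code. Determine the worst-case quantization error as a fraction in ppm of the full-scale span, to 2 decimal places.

Rounding → worst-case error = ½ LSB = V_FS/2^16, so 1e+06/65536 = 15.2588 ppm of full scale.

15.26 ppm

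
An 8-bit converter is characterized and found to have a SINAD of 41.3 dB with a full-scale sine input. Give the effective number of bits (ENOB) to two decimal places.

6.57 bits

ENOB = (SINAD − 1.76) / 6.02 = (41.3 − 1.76)/6.02 = 6.568.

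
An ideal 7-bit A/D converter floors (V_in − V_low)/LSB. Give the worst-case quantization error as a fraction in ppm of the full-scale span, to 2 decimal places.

Truncating → worst-case error = 1 LSB = V_FS/2^7, so 1e+06/128 = 7812.5 ppm of full scale.

7812.50 ppm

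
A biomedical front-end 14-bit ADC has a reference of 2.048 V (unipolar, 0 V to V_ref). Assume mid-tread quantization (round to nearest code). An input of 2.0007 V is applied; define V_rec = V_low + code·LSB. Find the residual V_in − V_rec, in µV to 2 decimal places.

Step size: 2.048 V ÷ 2^14 = 125.00 µV.
(2.0007 − 0)/0.000125 = 16005.6000; round gives code 16006.
V_rec = 0 + 16006·0.000125 = 2.00075 V.
Error = 2.0007 − 2.00075 = -5e-05 V = -50.00 µV.

-50.00 µV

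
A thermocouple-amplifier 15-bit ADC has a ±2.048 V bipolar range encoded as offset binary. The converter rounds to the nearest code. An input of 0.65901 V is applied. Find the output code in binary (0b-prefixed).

code 0b101010010011000 (decimal 21656)

LSB = 4.096 V / 32768 = 125.00 µV.
Input sits at 21656.080 steps above V_low.
round(21656.080) = 21656.
In binary (0b-prefixed): 0b101010010011000.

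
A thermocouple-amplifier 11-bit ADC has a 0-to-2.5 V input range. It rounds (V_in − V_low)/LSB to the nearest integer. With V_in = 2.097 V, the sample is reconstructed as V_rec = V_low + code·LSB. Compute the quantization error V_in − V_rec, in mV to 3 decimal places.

-0.168 mV

Step size: 2.5 V ÷ 2^11 = 1.221 mV.
(V_in − V_low)/LSB = (2.097 − 0)/0.0012207 = 1717.8624 → code 1718 (round).
Reconstructed: 2.097168 V.
Difference: -0.000167969 V → -0.168 mV.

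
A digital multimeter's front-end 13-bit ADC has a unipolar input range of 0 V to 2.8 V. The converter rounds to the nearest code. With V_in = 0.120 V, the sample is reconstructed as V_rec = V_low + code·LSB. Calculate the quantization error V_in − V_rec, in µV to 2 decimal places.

Step size: 2.8 V ÷ 2^13 = 341.80 µV.
(V_in − V_low)/LSB = (0.120 − 0)/0.000341797 = 351.0857 → code 351 (round).
Reconstructed: 0.1199707 V.
Difference: 2.92969e-05 V → 29.30 µV.

29.30 µV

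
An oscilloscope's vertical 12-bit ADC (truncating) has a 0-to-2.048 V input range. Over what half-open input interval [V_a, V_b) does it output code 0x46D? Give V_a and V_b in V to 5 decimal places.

[0.56650 V, 0.56700 V)

LSB = 2.048/2^12 = 0.500 mV.
Code 0x46D = 1133 decimal.
V_a = V_low + 1133·LSB = 0.5665 V; V_b = V_low + 1134·LSB = 0.567 V.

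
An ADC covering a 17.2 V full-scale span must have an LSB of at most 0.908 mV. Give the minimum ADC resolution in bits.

15 bits

Number of steps required ≥ 17.2 V / 0.908 mV = 18942.73.
Need 2^N ≥ 18942.73; 2^14 = 16384, 2^15 = 32768.
Minimum N = 15.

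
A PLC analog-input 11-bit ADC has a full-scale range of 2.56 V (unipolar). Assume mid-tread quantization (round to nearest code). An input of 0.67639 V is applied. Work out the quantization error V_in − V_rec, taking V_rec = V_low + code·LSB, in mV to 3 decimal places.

0.140 mV

Step size: 2.56 V ÷ 2^11 = 1.250 mV.
(V_in − V_low)/LSB = (0.67639 − 0)/0.00125 = 541.1120 → code 541 (round).
Code 541 maps back to 0 + 541×0.00125 V = 0.67625 V.
Error = 0.67639 − 0.67625 = 0.00014 V = 0.140 mV.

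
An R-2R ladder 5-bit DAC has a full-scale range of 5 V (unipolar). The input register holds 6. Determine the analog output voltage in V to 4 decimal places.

LSB = 5 V / 2^5 = 156.250 mV.
V_out = 0 + 6 × 0.15625 V = 0.9375 V.

0.9375 V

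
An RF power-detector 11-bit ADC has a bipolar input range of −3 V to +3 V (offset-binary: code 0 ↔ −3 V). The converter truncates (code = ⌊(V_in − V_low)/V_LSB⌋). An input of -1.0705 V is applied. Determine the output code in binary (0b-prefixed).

code 0b1010010010 (decimal 658)

LSB = 6 V / 2048 = 2.930 mV.
Input sits at 658.603 steps above V_low.
⌊·⌋(658.603) = 658.
In binary (0b-prefixed): 0b1010010010.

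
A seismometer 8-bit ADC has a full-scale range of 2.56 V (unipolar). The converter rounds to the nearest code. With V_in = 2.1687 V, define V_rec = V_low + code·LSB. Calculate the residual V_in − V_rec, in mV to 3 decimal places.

LSB = 2.56/2^8 = 10.000 mV.
Scaled input = 216.8700 LSBs, so code = 217.
Reconstructed: 2.17 V.
V_in − V_rec = -0.0013 V = -1.300 mV.

-1.300 mV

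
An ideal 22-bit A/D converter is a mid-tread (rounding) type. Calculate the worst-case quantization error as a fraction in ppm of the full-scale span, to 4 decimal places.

Rounding → worst-case error = ½ LSB = V_FS/2^23, so 1e+06/8388608 = 0.119209 ppm of full scale.

0.1192 ppm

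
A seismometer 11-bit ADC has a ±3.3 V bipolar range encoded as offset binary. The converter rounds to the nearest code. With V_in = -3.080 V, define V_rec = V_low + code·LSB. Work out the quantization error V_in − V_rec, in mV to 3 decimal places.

0.859 mV

One LSB is 6.6 V / 2048 = 3.223 mV.
Scaled input = 68.2667 LSBs, so code = 68.
Code 68 maps back to (−3.3) + 68×0.00322266 V = -3.0808594 V.
Difference: 0.000859375 V → 0.859 mV.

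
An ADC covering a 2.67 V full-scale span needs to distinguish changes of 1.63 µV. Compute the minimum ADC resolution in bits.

21 bits

Number of steps required ≥ 2.67 V / 1.63 µV = 1638036.81.
Need 2^N ≥ 1638036.81; 2^20 = 1048576, 2^21 = 2097152.
Minimum N = 21.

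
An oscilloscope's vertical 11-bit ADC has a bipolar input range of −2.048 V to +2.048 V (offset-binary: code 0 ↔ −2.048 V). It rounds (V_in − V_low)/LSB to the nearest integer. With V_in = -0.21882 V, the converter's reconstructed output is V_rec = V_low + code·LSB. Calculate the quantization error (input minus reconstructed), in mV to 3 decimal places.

Step size: 4.096 V ÷ 2^11 = 2.000 mV.
(-0.21882 − (−2.048))/0.002 = 914.5900; round gives code 915.
Reconstructed: -0.218 V.
V_in − V_rec = -0.00082 V = -0.820 mV.

-0.820 mV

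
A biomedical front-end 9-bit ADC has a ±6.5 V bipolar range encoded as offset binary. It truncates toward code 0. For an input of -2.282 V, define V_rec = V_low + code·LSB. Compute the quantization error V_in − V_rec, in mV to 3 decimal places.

3.156 mV

LSB = 13/2^9 = 25.391 mV.
(-2.282 − (−6.5))/0.0253906 = 166.1243; ⌊·⌋ gives code 166.
V_rec = (−6.5) + 166·0.0253906 = -2.2851562 V.
Error = -2.282 − (−2.2851562) = 0.00315625 V = 3.156 mV.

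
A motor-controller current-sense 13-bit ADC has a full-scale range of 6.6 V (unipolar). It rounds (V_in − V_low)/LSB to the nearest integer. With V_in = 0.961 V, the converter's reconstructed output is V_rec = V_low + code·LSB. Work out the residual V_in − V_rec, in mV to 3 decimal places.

LSB = 6.6/2^13 = 0.806 mV.
(0.961 − 0)/0.000805664 = 1192.8048; round gives code 1193.
Reconstructed: 0.96115723 V.
Error = 0.961 − 0.96115723 = -0.000157227 V = -0.157 mV.

-0.157 mV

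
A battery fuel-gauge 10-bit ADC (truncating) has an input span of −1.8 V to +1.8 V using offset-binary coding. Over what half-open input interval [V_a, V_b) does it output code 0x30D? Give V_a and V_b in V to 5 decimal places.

LSB = 3.6/2^10 = 3.516 mV.
Code 0x30D = 781 decimal.
V_a = V_low + 781·LSB = 0.945703 V; V_b = V_low + 782·LSB = 0.949219 V.

[0.94570 V, 0.94922 V)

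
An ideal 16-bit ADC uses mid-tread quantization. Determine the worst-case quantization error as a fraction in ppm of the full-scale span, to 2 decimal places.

7.63 ppm

Rounding → worst-case error = ½ LSB = V_FS/2^17, so 1e+06/131072 = 7.62939 ppm of full scale.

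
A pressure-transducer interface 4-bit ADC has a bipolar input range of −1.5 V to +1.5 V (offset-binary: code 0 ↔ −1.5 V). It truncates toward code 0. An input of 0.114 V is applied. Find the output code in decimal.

code 8

LSB = 3 V / 16 = 187.500 mV.
(V_in − V_low)/LSB = (0.114 − (−1.5)) / 0.1875 = 8.608.
Floor → code 8.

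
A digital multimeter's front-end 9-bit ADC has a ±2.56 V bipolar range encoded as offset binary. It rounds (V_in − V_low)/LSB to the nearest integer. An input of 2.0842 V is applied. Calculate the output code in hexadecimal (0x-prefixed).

With 512 levels over 5.12 V, one step is 10.000 mV.
(2.0842 − (−2.56)) / 0.01 = 464.420 LSBs.
So the output code is 464.
In hexadecimal (0x-prefixed): 0x1D0.

code 0x1D0 (decimal 464)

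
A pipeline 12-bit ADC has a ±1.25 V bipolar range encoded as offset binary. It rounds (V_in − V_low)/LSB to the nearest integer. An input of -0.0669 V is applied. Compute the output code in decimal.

code 1938

With 4096 levels over 2.5 V, one step is 0.610 mV.
Input sits at 1938.391 steps above V_low.
So the output code is 1938.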